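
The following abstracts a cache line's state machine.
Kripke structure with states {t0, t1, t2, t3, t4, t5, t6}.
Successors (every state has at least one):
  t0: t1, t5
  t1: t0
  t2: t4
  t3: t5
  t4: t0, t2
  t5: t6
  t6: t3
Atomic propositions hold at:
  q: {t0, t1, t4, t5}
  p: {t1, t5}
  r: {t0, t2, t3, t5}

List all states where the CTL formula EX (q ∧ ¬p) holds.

Sat(¬p) = {t0, t2, t3, t4, t6}
Sat(q ∧ ¬p) = {t0, t4}
Sat(EX (q ∧ ¬p)) = {s : some successor in {t0, t4}} = {t1, t2, t4}

{t1, t2, t4}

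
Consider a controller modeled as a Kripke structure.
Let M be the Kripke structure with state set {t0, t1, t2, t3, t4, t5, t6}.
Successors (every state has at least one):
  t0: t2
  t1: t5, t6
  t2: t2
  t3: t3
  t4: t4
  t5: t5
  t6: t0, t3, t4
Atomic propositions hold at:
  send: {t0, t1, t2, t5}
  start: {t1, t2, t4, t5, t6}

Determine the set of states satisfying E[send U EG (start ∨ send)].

Sat(start ∨ send) = {t0, t1, t2, t4, t5, t6}
EG (start ∨ send): greatest fixpoint, start Z0 = {t0, t1, t2, t4, t5, t6}, keep only states in Sat with some successor in Z. Already a fixed point.
Sat(EG (start ∨ send)) = {t0, t1, t2, t4, t5, t6}
E[send U EG (start ∨ send)]: least fixpoint, start Z0 = Sat(EG (start ∨ send)) = {t0, t1, t2, t4, t5, t6}, add states in Sat(send) with some successor in Z. Already a fixed point.
Sat(E[send U EG (start ∨ send)]) = {t0, t1, t2, t4, t5, t6}

{t0, t1, t2, t4, t5, t6}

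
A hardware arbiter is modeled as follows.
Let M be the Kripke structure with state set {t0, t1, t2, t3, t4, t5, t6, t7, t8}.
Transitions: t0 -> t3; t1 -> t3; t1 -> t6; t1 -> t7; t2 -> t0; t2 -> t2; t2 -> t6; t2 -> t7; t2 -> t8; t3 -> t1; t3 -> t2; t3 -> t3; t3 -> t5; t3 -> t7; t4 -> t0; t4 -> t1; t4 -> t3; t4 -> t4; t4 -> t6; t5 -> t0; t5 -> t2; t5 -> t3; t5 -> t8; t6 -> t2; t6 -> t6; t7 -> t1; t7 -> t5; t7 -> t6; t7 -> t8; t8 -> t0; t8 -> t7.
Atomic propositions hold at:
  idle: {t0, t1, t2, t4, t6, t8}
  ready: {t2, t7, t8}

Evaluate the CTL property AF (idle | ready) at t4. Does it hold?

Yes

Sat(idle | ready) = {t0, t1, t2, t4, t6, t7, t8}
AF (idle | ready): least fixpoint, start Z0 = {t0, t1, t2, t4, t6, t7, t8}, add states with every successor in Z. Already a fixed point.
Sat(AF (idle | ready)) = {t0, t1, t2, t4, t6, t7, t8}
t4 ∈ Sat(AF (idle | ready)) = {t0, t1, t2, t4, t6, t7, t8}, so the formula holds at t4.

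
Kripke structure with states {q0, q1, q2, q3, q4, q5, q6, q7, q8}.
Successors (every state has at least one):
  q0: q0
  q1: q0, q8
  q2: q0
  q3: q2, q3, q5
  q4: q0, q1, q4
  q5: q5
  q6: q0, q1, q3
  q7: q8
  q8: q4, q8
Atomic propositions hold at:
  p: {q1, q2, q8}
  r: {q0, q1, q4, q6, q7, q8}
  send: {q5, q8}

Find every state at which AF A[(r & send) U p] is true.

Sat(r & send) = {q8}
A[(r & send) U p]: least fixpoint, start Z0 = Sat(p) = {q1, q2, q8}, add states in Sat(r & send) with every successor in Z. Already a fixed point.
Sat(A[(r & send) U p]) = {q1, q2, q8}
AF A[(r & send) U p]: least fixpoint, start Z0 = {q1, q2, q8}, add states with every successor in Z. Z1 = {q1, q2, q7, q8}; fixed.
Sat(AF A[(r & send) U p]) = {q1, q2, q7, q8}

{q1, q2, q7, q8}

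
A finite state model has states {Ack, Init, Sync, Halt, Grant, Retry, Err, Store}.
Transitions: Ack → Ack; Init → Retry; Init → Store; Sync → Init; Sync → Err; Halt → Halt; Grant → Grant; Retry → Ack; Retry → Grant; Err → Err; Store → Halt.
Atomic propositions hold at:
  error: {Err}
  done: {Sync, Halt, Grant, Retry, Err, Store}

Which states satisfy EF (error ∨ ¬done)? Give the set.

Sat(¬done) = {Ack, Init}
Sat(error ∨ ¬done) = {Ack, Init, Err}
EF (error ∨ ¬done): least fixpoint, start Z0 = {Ack, Init, Err}, add states with some successor in Z. Z1 = {Ack, Init, Sync, Retry, Err}; fixed.
Sat(EF (error ∨ ¬done)) = {Ack, Init, Sync, Retry, Err}

{Ack, Init, Sync, Retry, Err}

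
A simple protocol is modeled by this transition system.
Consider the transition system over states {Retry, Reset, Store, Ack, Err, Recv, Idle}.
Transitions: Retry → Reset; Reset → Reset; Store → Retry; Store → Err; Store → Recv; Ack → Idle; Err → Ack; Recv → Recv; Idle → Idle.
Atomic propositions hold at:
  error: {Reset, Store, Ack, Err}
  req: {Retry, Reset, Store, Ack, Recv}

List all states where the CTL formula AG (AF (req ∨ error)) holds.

Sat(req ∨ error) = {Retry, Reset, Store, Ack, Err, Recv}
AF (req ∨ error): least fixpoint, start Z0 = {Retry, Reset, Store, Ack, Err, Recv}, add states with every successor in Z. Already a fixed point.
Sat(AF (req ∨ error)) = {Retry, Reset, Store, Ack, Err, Recv}
AG (AF (req ∨ error)): greatest fixpoint, start Z0 = {Retry, Reset, Store, Ack, Err, Recv}, keep only states in Sat with every successor in Z. Z1 = {Retry, Reset, Store, Err, Recv}; Z2 = {Retry, Reset, Store, Recv}; Z3 = {Retry, Reset, Recv}; fixed.
Sat(AG (AF (req ∨ error))) = {Retry, Reset, Recv}

{Retry, Reset, Recv}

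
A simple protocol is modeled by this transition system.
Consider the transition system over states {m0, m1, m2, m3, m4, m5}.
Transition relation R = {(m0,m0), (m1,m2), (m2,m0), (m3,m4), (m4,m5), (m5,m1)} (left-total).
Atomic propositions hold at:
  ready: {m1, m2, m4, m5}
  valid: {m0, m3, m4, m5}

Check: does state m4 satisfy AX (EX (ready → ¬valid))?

Sat(¬valid) = {m1, m2}
Sat(ready → ¬valid) = {m0, m1, m2, m3}
Sat(EX (ready → ¬valid)) = {s : some successor in {m0, m1, m2, m3}} = {m0, m1, m2, m5}
Sat(AX (EX (ready → ¬valid))) = {s : every successor in {m0, m1, m2, m5}} = {m0, m1, m2, m4, m5}
m4 ∈ Sat(AX (EX (ready → ¬valid))) = {m0, m1, m2, m4, m5}, so the formula holds at m4.

Yes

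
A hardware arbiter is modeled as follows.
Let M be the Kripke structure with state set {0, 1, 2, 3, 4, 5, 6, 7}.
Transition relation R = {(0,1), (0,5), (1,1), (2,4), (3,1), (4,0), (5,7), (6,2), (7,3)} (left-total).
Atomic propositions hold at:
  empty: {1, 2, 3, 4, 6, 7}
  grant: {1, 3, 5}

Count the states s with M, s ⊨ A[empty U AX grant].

Sat(AX grant) = {s : every successor in {1, 3, 5}} = {0, 1, 3, 7}
A[empty U AX grant]: least fixpoint, start Z0 = Sat(AX grant) = {0, 1, 3, 7}, add states in Sat(empty) with every successor in Z. Z1 = {0, 1, 3, 4, 7}; Z2 = {0, 1, 2, 3, 4, 7}; Z3 = {0, 1, 2, 3, 4, 6, 7}; fixed.
Sat(A[empty U AX grant]) = {0, 1, 2, 3, 4, 6, 7}
|Sat(A[empty U AX grant])| = |{0, 1, 2, 3, 4, 6, 7}| = 7.

7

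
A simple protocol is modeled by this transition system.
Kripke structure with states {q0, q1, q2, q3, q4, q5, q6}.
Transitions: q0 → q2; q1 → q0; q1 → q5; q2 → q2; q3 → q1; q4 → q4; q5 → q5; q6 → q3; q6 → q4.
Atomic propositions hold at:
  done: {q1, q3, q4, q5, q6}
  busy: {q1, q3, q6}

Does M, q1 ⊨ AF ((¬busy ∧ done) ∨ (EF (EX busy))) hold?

No

Sat(¬busy) = {q0, q2, q4, q5}
Sat(¬busy ∧ done) = {q4, q5}
Sat(EX busy) = {s : some successor in {q1, q3, q6}} = {q3, q6}
EF (EX busy): least fixpoint, start Z0 = {q3, q6}, add states with some successor in Z. Already a fixed point.
Sat(EF (EX busy)) = {q3, q6}
Sat((¬busy ∧ done) ∨ (EF (EX busy))) = {q3, q4, q5, q6}
AF ((¬busy ∧ done) ∨ (EF (EX busy))): least fixpoint, start Z0 = {q3, q4, q5, q6}, add states with every successor in Z. Already a fixed point.
Sat(AF ((¬busy ∧ done) ∨ (EF (EX busy)))) = {q3, q4, q5, q6}
q1 ∉ Sat(AF ((¬busy ∧ done) ∨ (EF (EX busy)))) = {q3, q4, q5, q6}, so the formula does not hold at q1.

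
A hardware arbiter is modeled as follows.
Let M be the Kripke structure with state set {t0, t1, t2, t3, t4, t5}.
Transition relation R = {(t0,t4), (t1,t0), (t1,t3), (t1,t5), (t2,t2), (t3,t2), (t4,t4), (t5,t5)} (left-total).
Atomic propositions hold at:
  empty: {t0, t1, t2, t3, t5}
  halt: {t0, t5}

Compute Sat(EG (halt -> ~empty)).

Sat(~empty) = {t4}
Sat(halt -> ~empty) = {t1, t2, t3, t4}
EG (halt -> ~empty): greatest fixpoint, start Z0 = {t1, t2, t3, t4}, keep only states in Sat with some successor in Z. Already a fixed point.
Sat(EG (halt -> ~empty)) = {t1, t2, t3, t4}

{t1, t2, t3, t4}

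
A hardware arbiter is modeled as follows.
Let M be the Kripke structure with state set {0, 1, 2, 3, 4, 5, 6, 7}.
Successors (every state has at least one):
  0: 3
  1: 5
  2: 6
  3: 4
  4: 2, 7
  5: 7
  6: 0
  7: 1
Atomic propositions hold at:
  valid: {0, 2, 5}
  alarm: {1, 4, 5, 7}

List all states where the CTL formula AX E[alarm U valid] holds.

{1, 3, 4, 5, 6, 7}

E[alarm U valid]: least fixpoint, start Z0 = Sat(valid) = {0, 2, 5}, add states in Sat(alarm) with some successor in Z. Z1 = {0, 1, 2, 4, 5}; Z2 = {0, 1, 2, 4, 5, 7}; fixed.
Sat(E[alarm U valid]) = {0, 1, 2, 4, 5, 7}
Sat(AX E[alarm U valid]) = {s : every successor in {0, 1, 2, 4, 5, 7}} = {1, 3, 4, 5, 6, 7}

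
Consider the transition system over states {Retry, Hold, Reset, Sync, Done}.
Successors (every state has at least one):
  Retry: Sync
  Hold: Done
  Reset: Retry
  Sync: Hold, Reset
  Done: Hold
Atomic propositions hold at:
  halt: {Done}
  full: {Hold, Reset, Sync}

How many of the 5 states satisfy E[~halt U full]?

Sat(~halt) = {Retry, Hold, Reset, Sync}
E[~halt U full]: least fixpoint, start Z0 = Sat(full) = {Hold, Reset, Sync}, add states in Sat(~halt) with some successor in Z. Z1 = {Retry, Hold, Reset, Sync}; fixed.
Sat(E[~halt U full]) = {Retry, Hold, Reset, Sync}
|Sat(E[~halt U full])| = |{Retry, Hold, Reset, Sync}| = 4.

4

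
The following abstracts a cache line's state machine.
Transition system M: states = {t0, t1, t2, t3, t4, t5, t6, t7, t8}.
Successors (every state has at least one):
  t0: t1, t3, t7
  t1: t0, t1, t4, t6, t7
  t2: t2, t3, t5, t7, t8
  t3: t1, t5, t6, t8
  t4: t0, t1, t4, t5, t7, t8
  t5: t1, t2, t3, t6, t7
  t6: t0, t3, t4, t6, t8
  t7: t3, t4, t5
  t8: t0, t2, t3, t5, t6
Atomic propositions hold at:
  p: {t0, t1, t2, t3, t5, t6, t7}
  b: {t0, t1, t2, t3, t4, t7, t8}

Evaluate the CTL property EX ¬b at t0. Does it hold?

No

Sat(¬b) = {t5, t6}
Sat(EX ¬b) = {s : some successor in {t5, t6}} = {t1, t2, t3, t4, t5, t6, t7, t8}
t0 ∉ Sat(EX ¬b) = {t1, t2, t3, t4, t5, t6, t7, t8}, so the formula does not hold at t0.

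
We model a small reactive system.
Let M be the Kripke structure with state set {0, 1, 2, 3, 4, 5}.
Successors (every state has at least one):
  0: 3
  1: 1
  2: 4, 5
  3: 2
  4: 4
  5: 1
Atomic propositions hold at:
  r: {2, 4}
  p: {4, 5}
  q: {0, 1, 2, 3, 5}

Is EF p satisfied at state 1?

EF p: least fixpoint, start Z0 = {4, 5}, add states with some successor in Z. Z1 = {2, 4, 5}; Z2 = {2, 3, 4, 5}; Z3 = {0, 2, 3, 4, 5}; fixed.
Sat(EF p) = {0, 2, 3, 4, 5}
1 ∉ Sat(EF p) = {0, 2, 3, 4, 5}, so the formula does not hold at 1.

No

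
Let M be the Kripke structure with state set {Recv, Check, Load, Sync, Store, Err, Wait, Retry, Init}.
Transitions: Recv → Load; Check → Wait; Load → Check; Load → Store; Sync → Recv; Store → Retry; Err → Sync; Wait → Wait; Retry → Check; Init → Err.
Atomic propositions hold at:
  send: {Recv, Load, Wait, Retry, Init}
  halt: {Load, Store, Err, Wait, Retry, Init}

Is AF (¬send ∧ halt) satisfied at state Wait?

No

Sat(¬send) = {Check, Sync, Store, Err}
Sat(¬send ∧ halt) = {Store, Err}
AF (¬send ∧ halt): least fixpoint, start Z0 = {Store, Err}, add states with every successor in Z. Z1 = {Store, Err, Init}; fixed.
Sat(AF (¬send ∧ halt)) = {Store, Err, Init}
Wait ∉ Sat(AF (¬send ∧ halt)) = {Store, Err, Init}, so the formula does not hold at Wait.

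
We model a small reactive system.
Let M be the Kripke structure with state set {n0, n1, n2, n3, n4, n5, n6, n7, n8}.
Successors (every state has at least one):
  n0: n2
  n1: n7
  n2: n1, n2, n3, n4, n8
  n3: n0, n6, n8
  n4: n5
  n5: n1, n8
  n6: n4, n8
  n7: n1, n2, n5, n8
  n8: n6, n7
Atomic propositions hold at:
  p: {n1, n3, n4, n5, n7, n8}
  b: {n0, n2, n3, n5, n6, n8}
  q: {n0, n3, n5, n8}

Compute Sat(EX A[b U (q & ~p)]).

Sat(~p) = {n0, n2, n6}
Sat(q & ~p) = {n0}
A[b U (q & ~p)]: least fixpoint, start Z0 = Sat((q & ~p)) = {n0}, add states in Sat(b) with every successor in Z. Already a fixed point.
Sat(A[b U (q & ~p)]) = {n0}
Sat(EX A[b U (q & ~p)]) = {s : some successor in {n0}} = {n3}

{n3}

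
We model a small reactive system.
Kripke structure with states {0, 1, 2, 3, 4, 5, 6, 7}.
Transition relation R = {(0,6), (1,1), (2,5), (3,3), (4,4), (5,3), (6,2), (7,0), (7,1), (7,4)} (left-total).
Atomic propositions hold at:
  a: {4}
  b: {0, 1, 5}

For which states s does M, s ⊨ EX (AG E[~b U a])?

Sat(~b) = {2, 3, 4, 6, 7}
E[~b U a]: least fixpoint, start Z0 = Sat(a) = {4}, add states in Sat(~b) with some successor in Z. Z1 = {4, 7}; fixed.
Sat(E[~b U a]) = {4, 7}
AG E[~b U a]: greatest fixpoint, start Z0 = {4, 7}, keep only states in Sat with every successor in Z. Z1 = {4}; fixed.
Sat(AG E[~b U a]) = {4}
Sat(EX (AG E[~b U a])) = {s : some successor in {4}} = {4, 7}

{4, 7}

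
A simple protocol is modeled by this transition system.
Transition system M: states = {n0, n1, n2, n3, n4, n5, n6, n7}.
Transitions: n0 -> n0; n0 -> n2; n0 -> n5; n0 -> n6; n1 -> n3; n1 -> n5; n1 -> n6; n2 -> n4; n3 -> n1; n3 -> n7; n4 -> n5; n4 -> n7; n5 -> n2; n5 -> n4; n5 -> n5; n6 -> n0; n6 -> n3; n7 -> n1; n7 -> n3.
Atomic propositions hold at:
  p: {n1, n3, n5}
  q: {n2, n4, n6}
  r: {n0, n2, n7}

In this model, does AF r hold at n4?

AF r: least fixpoint, start Z0 = {n0, n2, n7}, add states with every successor in Z. Already a fixed point.
Sat(AF r) = {n0, n2, n7}
n4 ∉ Sat(AF r) = {n0, n2, n7}, so the formula does not hold at n4.

No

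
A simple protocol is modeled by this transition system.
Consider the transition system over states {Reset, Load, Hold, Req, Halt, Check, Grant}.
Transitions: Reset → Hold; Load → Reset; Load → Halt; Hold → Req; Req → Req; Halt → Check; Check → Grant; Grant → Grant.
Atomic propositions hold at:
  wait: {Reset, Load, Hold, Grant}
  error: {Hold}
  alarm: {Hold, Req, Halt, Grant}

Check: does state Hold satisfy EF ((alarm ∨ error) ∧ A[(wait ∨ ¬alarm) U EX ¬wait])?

Sat(alarm ∨ error) = {Hold, Req, Halt, Grant}
Sat(¬alarm) = {Reset, Load, Check}
Sat(wait ∨ ¬alarm) = {Reset, Load, Hold, Check, Grant}
Sat(¬wait) = {Req, Halt, Check}
Sat(EX ¬wait) = {s : some successor in {Req, Halt, Check}} = {Load, Hold, Req, Halt}
A[(wait ∨ ¬alarm) U EX ¬wait]: least fixpoint, start Z0 = Sat(EX ¬wait) = {Load, Hold, Req, Halt}, add states in Sat(wait ∨ ¬alarm) with every successor in Z. Z1 = {Reset, Load, Hold, Req, Halt}; fixed.
Sat(A[(wait ∨ ¬alarm) U EX ¬wait]) = {Reset, Load, Hold, Req, Halt}
Sat((alarm ∨ error) ∧ A[(wait ∨ ¬alarm) U EX ¬wait]) = {Hold, Req, Halt}
EF ((alarm ∨ error) ∧ A[(wait ∨ ¬alarm) U EX ¬wait]): least fixpoint, start Z0 = {Hold, Req, Halt}, add states with some successor in Z. Z1 = {Reset, Load, Hold, Req, Halt}; fixed.
Sat(EF ((alarm ∨ error) ∧ A[(wait ∨ ¬alarm) U EX ¬wait])) = {Reset, Load, Hold, Req, Halt}
Hold ∈ Sat(EF ((alarm ∨ error) ∧ A[(wait ∨ ¬alarm) U EX ¬wait])) = {Reset, Load, Hold, Req, Halt}, so the formula holds at Hold.

Yes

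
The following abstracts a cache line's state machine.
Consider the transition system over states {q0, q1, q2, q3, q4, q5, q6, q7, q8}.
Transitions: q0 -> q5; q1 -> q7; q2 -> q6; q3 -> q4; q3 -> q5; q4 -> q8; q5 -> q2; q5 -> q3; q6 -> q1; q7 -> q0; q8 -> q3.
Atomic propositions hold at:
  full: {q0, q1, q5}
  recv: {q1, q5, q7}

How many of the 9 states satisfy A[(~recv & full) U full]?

3

Sat(~recv) = {q0, q2, q3, q4, q6, q8}
Sat(~recv & full) = {q0}
A[(~recv & full) U full]: least fixpoint, start Z0 = Sat(full) = {q0, q1, q5}, add states in Sat(~recv & full) with every successor in Z. Already a fixed point.
Sat(A[(~recv & full) U full]) = {q0, q1, q5}
|Sat(A[(~recv & full) U full])| = |{q0, q1, q5}| = 3.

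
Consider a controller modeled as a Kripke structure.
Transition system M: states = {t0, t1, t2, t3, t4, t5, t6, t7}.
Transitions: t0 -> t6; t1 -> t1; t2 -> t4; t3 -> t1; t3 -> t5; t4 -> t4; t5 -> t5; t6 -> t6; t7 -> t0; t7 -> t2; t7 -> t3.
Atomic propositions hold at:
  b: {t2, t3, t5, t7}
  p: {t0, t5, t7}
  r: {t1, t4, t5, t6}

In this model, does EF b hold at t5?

Yes

EF b: least fixpoint, start Z0 = {t2, t3, t5, t7}, add states with some successor in Z. Already a fixed point.
Sat(EF b) = {t2, t3, t5, t7}
t5 ∈ Sat(EF b) = {t2, t3, t5, t7}, so the formula holds at t5.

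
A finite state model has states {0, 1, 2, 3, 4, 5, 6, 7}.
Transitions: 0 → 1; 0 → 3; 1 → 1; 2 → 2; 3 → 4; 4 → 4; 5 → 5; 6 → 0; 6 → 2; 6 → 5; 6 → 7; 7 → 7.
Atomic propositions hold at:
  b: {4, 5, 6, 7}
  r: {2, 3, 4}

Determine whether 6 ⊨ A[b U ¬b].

No

Sat(¬b) = {0, 1, 2, 3}
A[b U ¬b]: least fixpoint, start Z0 = Sat(¬b) = {0, 1, 2, 3}, add states in Sat(b) with every successor in Z. Already a fixed point.
Sat(A[b U ¬b]) = {0, 1, 2, 3}
6 ∉ Sat(A[b U ¬b]) = {0, 1, 2, 3}, so the formula does not hold at 6.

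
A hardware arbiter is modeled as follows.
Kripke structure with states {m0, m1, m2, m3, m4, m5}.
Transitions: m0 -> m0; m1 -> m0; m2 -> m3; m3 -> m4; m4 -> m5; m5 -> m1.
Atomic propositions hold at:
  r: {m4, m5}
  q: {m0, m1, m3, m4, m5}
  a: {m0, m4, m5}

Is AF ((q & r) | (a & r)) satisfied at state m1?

No

Sat(q & r) = {m4, m5}
Sat(a & r) = {m4, m5}
Sat((q & r) | (a & r)) = {m4, m5}
AF ((q & r) | (a & r)): least fixpoint, start Z0 = {m4, m5}, add states with every successor in Z. Z1 = {m3, m4, m5}; Z2 = {m2, m3, m4, m5}; fixed.
Sat(AF ((q & r) | (a & r))) = {m2, m3, m4, m5}
m1 ∉ Sat(AF ((q & r) | (a & r))) = {m2, m3, m4, m5}, so the formula does not hold at m1.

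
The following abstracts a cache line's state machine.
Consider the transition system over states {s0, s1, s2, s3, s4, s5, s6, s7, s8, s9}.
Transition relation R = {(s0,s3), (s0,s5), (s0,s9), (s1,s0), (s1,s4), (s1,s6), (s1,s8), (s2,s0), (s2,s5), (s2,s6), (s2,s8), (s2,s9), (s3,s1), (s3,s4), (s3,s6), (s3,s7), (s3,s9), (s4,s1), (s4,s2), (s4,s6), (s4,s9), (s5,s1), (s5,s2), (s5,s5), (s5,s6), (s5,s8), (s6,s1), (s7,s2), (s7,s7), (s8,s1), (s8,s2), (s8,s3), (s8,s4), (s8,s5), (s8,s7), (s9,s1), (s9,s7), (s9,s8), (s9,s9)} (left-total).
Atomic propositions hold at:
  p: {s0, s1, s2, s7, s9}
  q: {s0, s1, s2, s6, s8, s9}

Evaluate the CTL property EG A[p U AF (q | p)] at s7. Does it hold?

Yes

Sat(q | p) = {s0, s1, s2, s6, s7, s8, s9}
AF (q | p): least fixpoint, start Z0 = {s0, s1, s2, s6, s7, s8, s9}, add states with every successor in Z. Z1 = {s0, s1, s2, s4, s6, s7, s8, s9}; Z2 = {s0, s1, s2, s3, s4, s6, s7, s8, s9}; fixed.
Sat(AF (q | p)) = {s0, s1, s2, s3, s4, s6, s7, s8, s9}
A[p U AF (q | p)]: least fixpoint, start Z0 = Sat(AF (q | p)) = {s0, s1, s2, s3, s4, s6, s7, s8, s9}, add states in Sat(p) with every successor in Z. Already a fixed point.
Sat(A[p U AF (q | p)]) = {s0, s1, s2, s3, s4, s6, s7, s8, s9}
EG A[p U AF (q | p)]: greatest fixpoint, start Z0 = {s0, s1, s2, s3, s4, s6, s7, s8, s9}, keep only states in Sat with some successor in Z. Already a fixed point.
Sat(EG A[p U AF (q | p)]) = {s0, s1, s2, s3, s4, s6, s7, s8, s9}
s7 ∈ Sat(EG A[p U AF (q | p)]) = {s0, s1, s2, s3, s4, s6, s7, s8, s9}, so the formula holds at s7.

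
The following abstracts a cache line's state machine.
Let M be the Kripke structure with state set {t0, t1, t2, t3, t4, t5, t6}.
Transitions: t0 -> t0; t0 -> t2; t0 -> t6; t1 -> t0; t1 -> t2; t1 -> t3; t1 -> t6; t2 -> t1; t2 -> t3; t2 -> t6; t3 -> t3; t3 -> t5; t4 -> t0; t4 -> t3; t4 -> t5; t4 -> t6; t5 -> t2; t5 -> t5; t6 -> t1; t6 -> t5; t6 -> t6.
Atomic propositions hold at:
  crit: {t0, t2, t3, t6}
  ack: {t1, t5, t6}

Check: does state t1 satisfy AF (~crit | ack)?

Yes

Sat(~crit) = {t1, t4, t5}
Sat(~crit | ack) = {t1, t4, t5, t6}
AF (~crit | ack): least fixpoint, start Z0 = {t1, t4, t5, t6}, add states with every successor in Z. Already a fixed point.
Sat(AF (~crit | ack)) = {t1, t4, t5, t6}
t1 ∈ Sat(AF (~crit | ack)) = {t1, t4, t5, t6}, so the formula holds at t1.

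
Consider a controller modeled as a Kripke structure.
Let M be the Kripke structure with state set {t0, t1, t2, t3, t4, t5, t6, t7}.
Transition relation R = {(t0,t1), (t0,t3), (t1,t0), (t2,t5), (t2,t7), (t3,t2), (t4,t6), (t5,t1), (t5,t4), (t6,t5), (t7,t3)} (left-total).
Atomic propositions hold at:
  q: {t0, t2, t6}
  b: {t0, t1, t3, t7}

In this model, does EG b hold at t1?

Yes

EG b: greatest fixpoint, start Z0 = {t0, t1, t3, t7}, keep only states in Sat with some successor in Z. Z1 = {t0, t1, t7}; Z2 = {t0, t1}; fixed.
Sat(EG b) = {t0, t1}
t1 ∈ Sat(EG b) = {t0, t1}, so the formula holds at t1.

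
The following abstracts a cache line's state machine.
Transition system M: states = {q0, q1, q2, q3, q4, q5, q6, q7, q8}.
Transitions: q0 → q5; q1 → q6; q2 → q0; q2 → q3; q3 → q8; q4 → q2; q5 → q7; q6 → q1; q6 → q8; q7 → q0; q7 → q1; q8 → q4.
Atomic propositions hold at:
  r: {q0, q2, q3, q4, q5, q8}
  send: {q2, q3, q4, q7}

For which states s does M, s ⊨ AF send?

AF send: least fixpoint, start Z0 = {q2, q3, q4, q7}, add states with every successor in Z. Z1 = {q2, q3, q4, q5, q7, q8}; Z2 = {q0, q2, q3, q4, q5, q7, q8}; fixed.
Sat(AF send) = {q0, q2, q3, q4, q5, q7, q8}

{q0, q2, q3, q4, q5, q7, q8}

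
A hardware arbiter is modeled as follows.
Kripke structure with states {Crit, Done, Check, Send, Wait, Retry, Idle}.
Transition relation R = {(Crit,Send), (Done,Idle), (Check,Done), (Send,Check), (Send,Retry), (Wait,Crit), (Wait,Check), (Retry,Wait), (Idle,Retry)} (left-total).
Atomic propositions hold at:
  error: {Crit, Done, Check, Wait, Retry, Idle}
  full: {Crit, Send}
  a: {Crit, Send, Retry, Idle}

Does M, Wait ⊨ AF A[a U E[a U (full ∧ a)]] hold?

No

Sat(full ∧ a) = {Crit, Send}
E[a U (full ∧ a)]: least fixpoint, start Z0 = Sat((full ∧ a)) = {Crit, Send}, add states in Sat(a) with some successor in Z. Already a fixed point.
Sat(E[a U (full ∧ a)]) = {Crit, Send}
A[a U E[a U (full ∧ a)]]: least fixpoint, start Z0 = Sat(E[a U (full ∧ a)]) = {Crit, Send}, add states in Sat(a) with every successor in Z. Already a fixed point.
Sat(A[a U E[a U (full ∧ a)]]) = {Crit, Send}
AF A[a U E[a U (full ∧ a)]]: least fixpoint, start Z0 = {Crit, Send}, add states with every successor in Z. Already a fixed point.
Sat(AF A[a U E[a U (full ∧ a)]]) = {Crit, Send}
Wait ∉ Sat(AF A[a U E[a U (full ∧ a)]]) = {Crit, Send}, so the formula does not hold at Wait.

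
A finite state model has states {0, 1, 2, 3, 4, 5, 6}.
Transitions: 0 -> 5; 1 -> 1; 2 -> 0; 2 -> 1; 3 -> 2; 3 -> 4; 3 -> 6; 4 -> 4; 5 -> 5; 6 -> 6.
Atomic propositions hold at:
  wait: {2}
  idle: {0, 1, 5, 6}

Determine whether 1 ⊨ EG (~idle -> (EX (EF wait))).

Sat(~idle) = {2, 3, 4}
EF wait: least fixpoint, start Z0 = {2}, add states with some successor in Z. Z1 = {2, 3}; fixed.
Sat(EF wait) = {2, 3}
Sat(EX (EF wait)) = {s : some successor in {2, 3}} = {3}
Sat(~idle -> (EX (EF wait))) = {0, 1, 3, 5, 6}
EG (~idle -> (EX (EF wait))): greatest fixpoint, start Z0 = {0, 1, 3, 5, 6}, keep only states in Sat with some successor in Z. Already a fixed point.
Sat(EG (~idle -> (EX (EF wait)))) = {0, 1, 3, 5, 6}
1 ∈ Sat(EG (~idle -> (EX (EF wait)))) = {0, 1, 3, 5, 6}, so the formula holds at 1.

Yes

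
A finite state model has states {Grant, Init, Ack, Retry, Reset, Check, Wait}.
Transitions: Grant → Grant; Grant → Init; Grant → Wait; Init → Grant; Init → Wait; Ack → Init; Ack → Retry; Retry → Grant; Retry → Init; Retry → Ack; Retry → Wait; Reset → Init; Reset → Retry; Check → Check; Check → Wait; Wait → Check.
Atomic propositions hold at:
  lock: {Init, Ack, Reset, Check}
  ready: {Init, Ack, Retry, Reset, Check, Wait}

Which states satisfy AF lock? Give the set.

AF lock: least fixpoint, start Z0 = {Init, Ack, Reset, Check}, add states with every successor in Z. Z1 = {Init, Ack, Reset, Check, Wait}; fixed.
Sat(AF lock) = {Init, Ack, Reset, Check, Wait}

{Init, Ack, Reset, Check, Wait}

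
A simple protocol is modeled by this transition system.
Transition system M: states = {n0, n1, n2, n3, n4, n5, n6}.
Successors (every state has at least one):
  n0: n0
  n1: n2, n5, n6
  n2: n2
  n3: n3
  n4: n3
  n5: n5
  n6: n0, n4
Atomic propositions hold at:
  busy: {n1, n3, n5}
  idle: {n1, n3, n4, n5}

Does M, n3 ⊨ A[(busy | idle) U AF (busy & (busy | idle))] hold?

Yes

Sat(busy | idle) = {n1, n3, n4, n5}
Sat(busy & (busy | idle)) = {n1, n3, n5}
AF (busy & (busy | idle)): least fixpoint, start Z0 = {n1, n3, n5}, add states with every successor in Z. Z1 = {n1, n3, n4, n5}; fixed.
Sat(AF (busy & (busy | idle))) = {n1, n3, n4, n5}
A[(busy | idle) U AF (busy & (busy | idle))]: least fixpoint, start Z0 = Sat(AF (busy & (busy | idle))) = {n1, n3, n4, n5}, add states in Sat(busy | idle) with every successor in Z. Already a fixed point.
Sat(A[(busy | idle) U AF (busy & (busy | idle))]) = {n1, n3, n4, n5}
n3 ∈ Sat(A[(busy | idle) U AF (busy & (busy | idle))]) = {n1, n3, n4, n5}, so the formula holds at n3.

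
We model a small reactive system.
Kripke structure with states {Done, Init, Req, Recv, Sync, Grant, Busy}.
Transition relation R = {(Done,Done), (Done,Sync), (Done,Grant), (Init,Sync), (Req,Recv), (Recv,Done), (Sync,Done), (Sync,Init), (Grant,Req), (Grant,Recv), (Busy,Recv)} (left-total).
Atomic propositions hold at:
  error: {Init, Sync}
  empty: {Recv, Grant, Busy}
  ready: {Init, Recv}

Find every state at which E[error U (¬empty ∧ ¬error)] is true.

Sat(¬empty) = {Done, Init, Req, Sync}
Sat(¬error) = {Done, Req, Recv, Grant, Busy}
Sat(¬empty ∧ ¬error) = {Done, Req}
E[error U (¬empty ∧ ¬error)]: least fixpoint, start Z0 = Sat((¬empty ∧ ¬error)) = {Done, Req}, add states in Sat(error) with some successor in Z. Z1 = {Done, Req, Sync}; Z2 = {Done, Init, Req, Sync}; fixed.
Sat(E[error U (¬empty ∧ ¬error)]) = {Done, Init, Req, Sync}

{Done, Init, Req, Sync}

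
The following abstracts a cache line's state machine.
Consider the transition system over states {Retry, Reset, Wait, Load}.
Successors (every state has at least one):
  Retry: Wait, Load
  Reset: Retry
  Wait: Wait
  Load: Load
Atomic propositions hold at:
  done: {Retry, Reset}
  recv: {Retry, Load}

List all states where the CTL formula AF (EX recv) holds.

Sat(EX recv) = {s : some successor in {Retry, Load}} = {Retry, Reset, Load}
AF (EX recv): least fixpoint, start Z0 = {Retry, Reset, Load}, add states with every successor in Z. Already a fixed point.
Sat(AF (EX recv)) = {Retry, Reset, Load}

{Retry, Reset, Load}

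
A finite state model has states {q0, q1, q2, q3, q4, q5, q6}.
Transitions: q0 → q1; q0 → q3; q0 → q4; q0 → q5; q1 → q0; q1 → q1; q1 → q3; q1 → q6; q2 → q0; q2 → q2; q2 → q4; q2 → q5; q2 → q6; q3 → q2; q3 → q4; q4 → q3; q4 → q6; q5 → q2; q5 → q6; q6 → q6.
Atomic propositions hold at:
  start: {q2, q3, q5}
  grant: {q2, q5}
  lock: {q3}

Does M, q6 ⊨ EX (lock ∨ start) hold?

No

Sat(lock ∨ start) = {q2, q3, q5}
Sat(EX (lock ∨ start)) = {s : some successor in {q2, q3, q5}} = {q0, q1, q2, q3, q4, q5}
q6 ∉ Sat(EX (lock ∨ start)) = {q0, q1, q2, q3, q4, q5}, so the formula does not hold at q6.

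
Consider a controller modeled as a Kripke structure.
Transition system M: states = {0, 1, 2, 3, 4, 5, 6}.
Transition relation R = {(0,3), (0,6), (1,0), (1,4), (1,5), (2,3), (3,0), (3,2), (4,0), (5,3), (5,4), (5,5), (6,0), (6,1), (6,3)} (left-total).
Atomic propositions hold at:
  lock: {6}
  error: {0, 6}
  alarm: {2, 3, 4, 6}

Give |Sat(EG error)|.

2

EG error: greatest fixpoint, start Z0 = {0, 6}, keep only states in Sat with some successor in Z. Already a fixed point.
Sat(EG error) = {0, 6}
|Sat(EG error)| = |{0, 6}| = 2.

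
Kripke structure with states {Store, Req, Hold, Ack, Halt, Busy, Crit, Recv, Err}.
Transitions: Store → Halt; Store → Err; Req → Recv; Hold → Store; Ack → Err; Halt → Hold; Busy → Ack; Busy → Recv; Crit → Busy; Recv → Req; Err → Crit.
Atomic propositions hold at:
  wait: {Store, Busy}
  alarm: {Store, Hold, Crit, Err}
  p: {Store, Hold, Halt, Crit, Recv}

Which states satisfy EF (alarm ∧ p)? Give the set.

{Store, Hold, Ack, Halt, Busy, Crit, Err}

Sat(alarm ∧ p) = {Store, Hold, Crit}
EF (alarm ∧ p): least fixpoint, start Z0 = {Store, Hold, Crit}, add states with some successor in Z. Z1 = {Store, Hold, Halt, Crit, Err}; Z2 = {Store, Hold, Ack, Halt, Crit, Err}; Z3 = {Store, Hold, Ack, Halt, Busy, Crit, Err}; fixed.
Sat(EF (alarm ∧ p)) = {Store, Hold, Ack, Halt, Busy, Crit, Err}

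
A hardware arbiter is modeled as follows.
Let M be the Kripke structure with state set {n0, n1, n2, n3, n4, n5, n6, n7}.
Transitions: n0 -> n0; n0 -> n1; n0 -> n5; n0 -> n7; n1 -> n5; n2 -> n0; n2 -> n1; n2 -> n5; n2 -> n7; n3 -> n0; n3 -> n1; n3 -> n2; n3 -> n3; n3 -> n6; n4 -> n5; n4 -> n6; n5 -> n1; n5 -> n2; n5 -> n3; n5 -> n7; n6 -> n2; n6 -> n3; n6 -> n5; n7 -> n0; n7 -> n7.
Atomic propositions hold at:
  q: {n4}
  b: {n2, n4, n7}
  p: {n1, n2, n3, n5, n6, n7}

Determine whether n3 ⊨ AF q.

No

AF q: least fixpoint, start Z0 = {n4}, add states with every successor in Z. Already a fixed point.
Sat(AF q) = {n4}
n3 ∉ Sat(AF q) = {n4}, so the formula does not hold at n3.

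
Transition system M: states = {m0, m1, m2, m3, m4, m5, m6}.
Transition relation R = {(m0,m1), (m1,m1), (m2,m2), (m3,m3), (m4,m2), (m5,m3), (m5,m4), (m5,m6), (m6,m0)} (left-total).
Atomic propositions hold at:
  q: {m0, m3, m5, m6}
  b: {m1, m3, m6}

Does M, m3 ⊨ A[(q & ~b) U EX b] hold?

Sat(~b) = {m0, m2, m4, m5}
Sat(q & ~b) = {m0, m5}
Sat(EX b) = {s : some successor in {m1, m3, m6}} = {m0, m1, m3, m5}
A[(q & ~b) U EX b]: least fixpoint, start Z0 = Sat(EX b) = {m0, m1, m3, m5}, add states in Sat(q & ~b) with every successor in Z. Already a fixed point.
Sat(A[(q & ~b) U EX b]) = {m0, m1, m3, m5}
m3 ∈ Sat(A[(q & ~b) U EX b]) = {m0, m1, m3, m5}, so the formula holds at m3.

Yes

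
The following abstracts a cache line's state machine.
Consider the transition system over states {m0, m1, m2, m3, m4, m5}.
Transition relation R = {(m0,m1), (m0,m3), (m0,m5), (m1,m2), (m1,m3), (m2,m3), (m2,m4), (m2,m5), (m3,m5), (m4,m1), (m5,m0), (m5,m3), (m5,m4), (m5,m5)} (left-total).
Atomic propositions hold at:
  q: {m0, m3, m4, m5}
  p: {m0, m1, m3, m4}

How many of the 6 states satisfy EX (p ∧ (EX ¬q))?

4

Sat(¬q) = {m1, m2}
Sat(EX ¬q) = {s : some successor in {m1, m2}} = {m0, m1, m4}
Sat(p ∧ (EX ¬q)) = {m0, m1, m4}
Sat(EX (p ∧ (EX ¬q))) = {s : some successor in {m0, m1, m4}} = {m0, m2, m4, m5}
|Sat(EX (p ∧ (EX ¬q)))| = |{m0, m2, m4, m5}| = 4.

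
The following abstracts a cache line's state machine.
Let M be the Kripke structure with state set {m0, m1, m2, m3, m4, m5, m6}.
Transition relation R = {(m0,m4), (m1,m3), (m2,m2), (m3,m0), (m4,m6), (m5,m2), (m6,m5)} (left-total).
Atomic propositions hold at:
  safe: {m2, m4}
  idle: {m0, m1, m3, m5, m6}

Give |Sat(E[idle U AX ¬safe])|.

Sat(¬safe) = {m0, m1, m3, m5, m6}
Sat(AX ¬safe) = {s : every successor in {m0, m1, m3, m5, m6}} = {m1, m3, m4, m6}
E[idle U AX ¬safe]: least fixpoint, start Z0 = Sat(AX ¬safe) = {m1, m3, m4, m6}, add states in Sat(idle) with some successor in Z. Z1 = {m0, m1, m3, m4, m6}; fixed.
Sat(E[idle U AX ¬safe]) = {m0, m1, m3, m4, m6}
|Sat(E[idle U AX ¬safe])| = |{m0, m1, m3, m4, m6}| = 5.

5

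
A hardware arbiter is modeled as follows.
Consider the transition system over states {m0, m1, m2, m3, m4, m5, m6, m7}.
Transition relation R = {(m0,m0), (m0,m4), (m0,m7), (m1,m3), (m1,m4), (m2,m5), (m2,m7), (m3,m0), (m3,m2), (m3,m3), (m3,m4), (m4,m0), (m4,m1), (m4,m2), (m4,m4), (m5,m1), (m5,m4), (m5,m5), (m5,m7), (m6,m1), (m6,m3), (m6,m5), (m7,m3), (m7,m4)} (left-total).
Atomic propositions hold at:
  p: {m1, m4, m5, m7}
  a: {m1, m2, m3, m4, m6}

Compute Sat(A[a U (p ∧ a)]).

{m1, m4}

Sat(p ∧ a) = {m1, m4}
A[a U (p ∧ a)]: least fixpoint, start Z0 = Sat((p ∧ a)) = {m1, m4}, add states in Sat(a) with every successor in Z. Already a fixed point.
Sat(A[a U (p ∧ a)]) = {m1, m4}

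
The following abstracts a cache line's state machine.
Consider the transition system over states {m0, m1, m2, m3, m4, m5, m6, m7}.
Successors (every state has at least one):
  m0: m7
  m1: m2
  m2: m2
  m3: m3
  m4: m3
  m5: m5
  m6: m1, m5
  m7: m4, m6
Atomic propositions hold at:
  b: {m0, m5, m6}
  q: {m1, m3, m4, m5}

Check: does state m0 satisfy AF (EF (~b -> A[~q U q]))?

Yes

Sat(~b) = {m1, m2, m3, m4, m7}
Sat(~q) = {m0, m2, m6, m7}
A[~q U q]: least fixpoint, start Z0 = Sat(q) = {m1, m3, m4, m5}, add states in Sat(~q) with every successor in Z. Z1 = {m1, m3, m4, m5, m6}; Z2 = {m1, m3, m4, m5, m6, m7}; Z3 = {m0, m1, m3, m4, m5, m6, m7}; fixed.
Sat(A[~q U q]) = {m0, m1, m3, m4, m5, m6, m7}
Sat(~b -> A[~q U q]) = {m0, m1, m3, m4, m5, m6, m7}
EF (~b -> A[~q U q]): least fixpoint, start Z0 = {m0, m1, m3, m4, m5, m6, m7}, add states with some successor in Z. Already a fixed point.
Sat(EF (~b -> A[~q U q])) = {m0, m1, m3, m4, m5, m6, m7}
AF (EF (~b -> A[~q U q])): least fixpoint, start Z0 = {m0, m1, m3, m4, m5, m6, m7}, add states with every successor in Z. Already a fixed point.
Sat(AF (EF (~b -> A[~q U q]))) = {m0, m1, m3, m4, m5, m6, m7}
m0 ∈ Sat(AF (EF (~b -> A[~q U q]))) = {m0, m1, m3, m4, m5, m6, m7}, so the formula holds at m0.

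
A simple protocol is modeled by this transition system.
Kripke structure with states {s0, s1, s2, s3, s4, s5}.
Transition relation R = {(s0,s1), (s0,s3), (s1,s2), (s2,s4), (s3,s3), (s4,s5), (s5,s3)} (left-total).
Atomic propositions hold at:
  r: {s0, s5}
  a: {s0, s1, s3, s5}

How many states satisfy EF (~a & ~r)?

Sat(~a) = {s2, s4}
Sat(~r) = {s1, s2, s3, s4}
Sat(~a & ~r) = {s2, s4}
EF (~a & ~r): least fixpoint, start Z0 = {s2, s4}, add states with some successor in Z. Z1 = {s1, s2, s4}; Z2 = {s0, s1, s2, s4}; fixed.
Sat(EF (~a & ~r)) = {s0, s1, s2, s4}
|Sat(EF (~a & ~r))| = |{s0, s1, s2, s4}| = 4.

4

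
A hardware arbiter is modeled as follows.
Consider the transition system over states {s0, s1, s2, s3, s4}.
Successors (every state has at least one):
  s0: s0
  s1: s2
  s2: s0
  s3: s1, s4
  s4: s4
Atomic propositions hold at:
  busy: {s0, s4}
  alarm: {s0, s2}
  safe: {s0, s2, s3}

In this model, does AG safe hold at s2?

Yes

AG safe: greatest fixpoint, start Z0 = {s0, s2, s3}, keep only states in Sat with every successor in Z. Z1 = {s0, s2}; fixed.
Sat(AG safe) = {s0, s2}
s2 ∈ Sat(AG safe) = {s0, s2}, so the formula holds at s2.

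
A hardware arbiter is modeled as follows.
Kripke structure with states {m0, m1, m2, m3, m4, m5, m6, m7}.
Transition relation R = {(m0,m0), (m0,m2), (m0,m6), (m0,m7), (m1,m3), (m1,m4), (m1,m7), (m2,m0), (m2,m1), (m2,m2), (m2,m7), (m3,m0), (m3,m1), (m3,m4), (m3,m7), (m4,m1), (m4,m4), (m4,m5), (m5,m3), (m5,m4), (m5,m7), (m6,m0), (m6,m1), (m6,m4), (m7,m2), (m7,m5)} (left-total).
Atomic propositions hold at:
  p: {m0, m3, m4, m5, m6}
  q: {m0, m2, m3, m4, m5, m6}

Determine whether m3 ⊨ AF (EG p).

Yes

EG p: greatest fixpoint, start Z0 = {m0, m3, m4, m5, m6}, keep only states in Sat with some successor in Z. Already a fixed point.
Sat(EG p) = {m0, m3, m4, m5, m6}
AF (EG p): least fixpoint, start Z0 = {m0, m3, m4, m5, m6}, add states with every successor in Z. Already a fixed point.
Sat(AF (EG p)) = {m0, m3, m4, m5, m6}
m3 ∈ Sat(AF (EG p)) = {m0, m3, m4, m5, m6}, so the formula holds at m3.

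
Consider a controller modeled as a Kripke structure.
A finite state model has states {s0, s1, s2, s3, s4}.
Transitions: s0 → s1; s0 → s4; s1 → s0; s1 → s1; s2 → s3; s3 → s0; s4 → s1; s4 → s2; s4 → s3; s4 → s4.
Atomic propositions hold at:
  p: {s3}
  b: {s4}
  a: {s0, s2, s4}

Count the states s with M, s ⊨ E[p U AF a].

4

AF a: least fixpoint, start Z0 = {s0, s2, s4}, add states with every successor in Z. Z1 = {s0, s2, s3, s4}; fixed.
Sat(AF a) = {s0, s2, s3, s4}
E[p U AF a]: least fixpoint, start Z0 = Sat(AF a) = {s0, s2, s3, s4}, add states in Sat(p) with some successor in Z. Already a fixed point.
Sat(E[p U AF a]) = {s0, s2, s3, s4}
|Sat(E[p U AF a])| = |{s0, s2, s3, s4}| = 4.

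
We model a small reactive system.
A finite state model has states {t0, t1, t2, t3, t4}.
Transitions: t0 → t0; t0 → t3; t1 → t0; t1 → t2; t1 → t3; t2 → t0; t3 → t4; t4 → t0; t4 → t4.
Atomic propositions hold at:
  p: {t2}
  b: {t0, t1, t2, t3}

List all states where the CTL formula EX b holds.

{t0, t1, t2, t4}

Sat(EX b) = {s : some successor in {t0, t1, t2, t3}} = {t0, t1, t2, t4}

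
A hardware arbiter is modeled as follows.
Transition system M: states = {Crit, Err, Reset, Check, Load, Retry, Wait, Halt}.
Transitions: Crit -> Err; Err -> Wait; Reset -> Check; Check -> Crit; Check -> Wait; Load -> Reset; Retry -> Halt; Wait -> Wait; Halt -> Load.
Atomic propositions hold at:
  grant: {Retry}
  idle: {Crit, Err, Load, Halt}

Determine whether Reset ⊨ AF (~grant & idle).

No

Sat(~grant) = {Crit, Err, Reset, Check, Load, Wait, Halt}
Sat(~grant & idle) = {Crit, Err, Load, Halt}
AF (~grant & idle): least fixpoint, start Z0 = {Crit, Err, Load, Halt}, add states with every successor in Z. Z1 = {Crit, Err, Load, Retry, Halt}; fixed.
Sat(AF (~grant & idle)) = {Crit, Err, Load, Retry, Halt}
Reset ∉ Sat(AF (~grant & idle)) = {Crit, Err, Load, Retry, Halt}, so the formula does not hold at Reset.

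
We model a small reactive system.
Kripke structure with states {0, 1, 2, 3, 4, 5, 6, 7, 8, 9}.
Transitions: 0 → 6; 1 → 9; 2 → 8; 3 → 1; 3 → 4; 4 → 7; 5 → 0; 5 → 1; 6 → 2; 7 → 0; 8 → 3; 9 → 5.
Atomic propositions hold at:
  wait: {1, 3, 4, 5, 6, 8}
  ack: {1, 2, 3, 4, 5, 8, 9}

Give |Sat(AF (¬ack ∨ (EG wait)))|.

4

Sat(¬ack) = {0, 6, 7}
EG wait: greatest fixpoint, start Z0 = {1, 3, 4, 5, 6, 8}, keep only states in Sat with some successor in Z. Z1 = {3, 5, 8}; Z2 = {8}; Z3 = ∅; fixed.
Sat(EG wait) = ∅
Sat(¬ack ∨ (EG wait)) = {0, 6, 7}
AF (¬ack ∨ (EG wait)): least fixpoint, start Z0 = {0, 6, 7}, add states with every successor in Z. Z1 = {0, 4, 6, 7}; fixed.
Sat(AF (¬ack ∨ (EG wait))) = {0, 4, 6, 7}
|Sat(AF (¬ack ∨ (EG wait)))| = |{0, 4, 6, 7}| = 4.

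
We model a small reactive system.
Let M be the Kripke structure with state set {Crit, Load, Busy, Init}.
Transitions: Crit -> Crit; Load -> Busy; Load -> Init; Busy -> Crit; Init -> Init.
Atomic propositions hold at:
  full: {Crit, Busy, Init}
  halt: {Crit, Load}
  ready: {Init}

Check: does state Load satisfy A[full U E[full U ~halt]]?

Sat(~halt) = {Busy, Init}
E[full U ~halt]: least fixpoint, start Z0 = Sat(~halt) = {Busy, Init}, add states in Sat(full) with some successor in Z. Already a fixed point.
Sat(E[full U ~halt]) = {Busy, Init}
A[full U E[full U ~halt]]: least fixpoint, start Z0 = Sat(E[full U ~halt]) = {Busy, Init}, add states in Sat(full) with every successor in Z. Already a fixed point.
Sat(A[full U E[full U ~halt]]) = {Busy, Init}
Load ∉ Sat(A[full U E[full U ~halt]]) = {Busy, Init}, so the formula does not hold at Load.

No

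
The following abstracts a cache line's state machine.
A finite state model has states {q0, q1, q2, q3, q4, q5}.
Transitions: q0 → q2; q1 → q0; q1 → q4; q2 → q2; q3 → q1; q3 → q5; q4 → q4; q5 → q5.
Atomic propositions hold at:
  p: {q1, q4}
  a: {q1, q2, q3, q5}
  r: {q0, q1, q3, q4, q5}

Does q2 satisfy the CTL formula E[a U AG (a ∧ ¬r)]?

Sat(¬r) = {q2}
Sat(a ∧ ¬r) = {q2}
AG (a ∧ ¬r): greatest fixpoint, start Z0 = {q2}, keep only states in Sat with every successor in Z. Already a fixed point.
Sat(AG (a ∧ ¬r)) = {q2}
E[a U AG (a ∧ ¬r)]: least fixpoint, start Z0 = Sat(AG (a ∧ ¬r)) = {q2}, add states in Sat(a) with some successor in Z. Already a fixed point.
Sat(E[a U AG (a ∧ ¬r)]) = {q2}
q2 ∈ Sat(E[a U AG (a ∧ ¬r)]) = {q2}, so the formula holds at q2.

Yes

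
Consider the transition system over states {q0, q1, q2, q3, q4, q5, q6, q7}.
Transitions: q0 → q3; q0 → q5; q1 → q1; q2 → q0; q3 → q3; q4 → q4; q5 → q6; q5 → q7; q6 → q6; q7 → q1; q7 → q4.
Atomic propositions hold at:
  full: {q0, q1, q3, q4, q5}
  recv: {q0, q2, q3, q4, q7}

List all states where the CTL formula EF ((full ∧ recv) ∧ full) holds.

{q0, q2, q3, q4, q5, q7}

Sat(full ∧ recv) = {q0, q3, q4}
Sat((full ∧ recv) ∧ full) = {q0, q3, q4}
EF ((full ∧ recv) ∧ full): least fixpoint, start Z0 = {q0, q3, q4}, add states with some successor in Z. Z1 = {q0, q2, q3, q4, q7}; Z2 = {q0, q2, q3, q4, q5, q7}; fixed.
Sat(EF ((full ∧ recv) ∧ full)) = {q0, q2, q3, q4, q5, q7}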